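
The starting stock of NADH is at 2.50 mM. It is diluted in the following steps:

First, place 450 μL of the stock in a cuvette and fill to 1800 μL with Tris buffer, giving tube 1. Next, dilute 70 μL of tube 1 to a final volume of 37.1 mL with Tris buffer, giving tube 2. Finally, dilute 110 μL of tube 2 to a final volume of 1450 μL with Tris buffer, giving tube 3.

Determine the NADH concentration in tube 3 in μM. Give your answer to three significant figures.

Step 1: 450 μL brought to 1800 μL → factor 1800/450 = 4
Step 2: 70 μL brought to 37.1 mL → factor 37100/70 = 530
Step 3: 110 μL brought to 1450 μL → factor 1450/110 = 13.182
Overall dilution factor = 4 × 530 × 13.182 = 27945
Final = 2.50 mM / 27945 = 8.946 × 10^-5 mM = 0.0895 μM

0.0895 μM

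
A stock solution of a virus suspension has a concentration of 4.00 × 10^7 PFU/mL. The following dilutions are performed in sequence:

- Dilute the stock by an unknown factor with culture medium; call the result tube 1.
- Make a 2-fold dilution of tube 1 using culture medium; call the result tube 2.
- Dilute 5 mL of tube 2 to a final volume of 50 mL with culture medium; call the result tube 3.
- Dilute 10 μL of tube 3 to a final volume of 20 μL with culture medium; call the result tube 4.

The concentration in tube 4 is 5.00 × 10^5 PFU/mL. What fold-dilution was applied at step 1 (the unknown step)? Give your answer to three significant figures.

Step 1: unknown factor x
Step 2: 2-fold → factor 2
Step 3: 5 mL brought to 50 mL → factor 50/5 = 10
Step 4: 10 μL brought to 20 μL → factor 20/10 = 2
Product of known-step factors = 40
Overall factor = 4.00 × 10^7 PFU/mL / (5.00 × 10^5 PFU/mL) = 80
x = 80 / 40 = 2.00

2.00-fold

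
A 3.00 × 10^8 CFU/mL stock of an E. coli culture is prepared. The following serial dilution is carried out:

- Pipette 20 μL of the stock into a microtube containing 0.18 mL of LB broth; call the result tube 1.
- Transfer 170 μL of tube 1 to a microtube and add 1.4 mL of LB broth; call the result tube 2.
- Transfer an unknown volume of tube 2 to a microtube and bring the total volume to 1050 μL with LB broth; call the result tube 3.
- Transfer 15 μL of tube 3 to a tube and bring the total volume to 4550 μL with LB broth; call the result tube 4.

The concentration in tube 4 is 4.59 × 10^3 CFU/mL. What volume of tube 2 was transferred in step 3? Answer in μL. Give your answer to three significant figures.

Step 1: 20 μL + 0.18 mL = 200 μL total → factor 200/20 = 10
Step 2: 170 μL + 1.4 mL = 1570 μL total → factor 1570/170 = 9.2353
Step 3: v brought to 1050 μL → factor = 1050 μL/v
Step 4: 15 μL brought to 4550 μL → factor 4550/15 = 303.33
Product of known-step factors = 28014
Overall factor = 3.00 × 10^8 CFU/mL / (4.59 × 10^3 CFU/mL) = 65359
Step-3 factor = 65359 / 28014 = 2.3331
v = 1050 μL / 2.3331 = 450 μL

450 μL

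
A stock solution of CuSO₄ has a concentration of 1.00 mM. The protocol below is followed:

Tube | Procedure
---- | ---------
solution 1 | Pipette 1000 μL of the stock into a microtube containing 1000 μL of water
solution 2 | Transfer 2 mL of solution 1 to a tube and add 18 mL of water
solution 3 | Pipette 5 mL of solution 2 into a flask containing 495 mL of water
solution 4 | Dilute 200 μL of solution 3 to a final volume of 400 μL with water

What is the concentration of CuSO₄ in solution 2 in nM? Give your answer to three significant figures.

Step 1: 1000 μL + 1000 μL = 2000 μL total → factor 2000/1000 = 2
Step 2: 2 mL + 18 mL = 20 mL total → factor 20/2 = 10
Dilution factor through solution 2 = 2 × 10 = 20
[solution 2] = 1.00 mM / 20 = 0.05000 mM = 5.00 × 10^4 nM

5.00 × 10^4 nM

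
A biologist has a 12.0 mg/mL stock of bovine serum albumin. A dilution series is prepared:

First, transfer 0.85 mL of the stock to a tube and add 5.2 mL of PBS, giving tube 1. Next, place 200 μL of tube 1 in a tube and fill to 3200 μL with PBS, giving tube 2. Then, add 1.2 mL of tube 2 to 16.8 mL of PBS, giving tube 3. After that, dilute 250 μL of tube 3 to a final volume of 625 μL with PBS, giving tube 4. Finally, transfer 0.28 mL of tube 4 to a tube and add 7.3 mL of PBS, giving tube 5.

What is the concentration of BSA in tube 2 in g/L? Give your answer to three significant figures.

0.105 g/L

Step 1: 0.85 mL + 5.2 mL = 6.05 mL total → factor 6.05/0.85 = 7.1176
Step 2: 200 μL brought to 3200 μL → factor 3200/200 = 16
Dilution factor through tube 2 = 7.1176 × 16 = 113.88
[tube 2] = 12.0 mg/mL / 113.88 = 0.1054 mg/mL = 0.105 g/L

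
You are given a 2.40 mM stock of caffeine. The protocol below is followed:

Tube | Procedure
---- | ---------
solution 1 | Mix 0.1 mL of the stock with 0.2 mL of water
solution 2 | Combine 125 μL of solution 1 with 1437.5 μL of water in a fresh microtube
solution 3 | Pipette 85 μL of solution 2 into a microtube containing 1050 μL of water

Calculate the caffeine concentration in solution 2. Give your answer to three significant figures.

0.0640 mM

Step 1: 0.1 mL + 0.2 mL = 0.3 mL total → factor 0.3/0.1 = 3
Step 2: 125 μL + 1437.5 μL = 1562.5 μL total → factor 1562.5/125 = 12.5
Dilution factor through solution 2 = 3 × 12.5 = 37.5
[solution 2] = 2.40 mM / 37.5 = 0.0640 mM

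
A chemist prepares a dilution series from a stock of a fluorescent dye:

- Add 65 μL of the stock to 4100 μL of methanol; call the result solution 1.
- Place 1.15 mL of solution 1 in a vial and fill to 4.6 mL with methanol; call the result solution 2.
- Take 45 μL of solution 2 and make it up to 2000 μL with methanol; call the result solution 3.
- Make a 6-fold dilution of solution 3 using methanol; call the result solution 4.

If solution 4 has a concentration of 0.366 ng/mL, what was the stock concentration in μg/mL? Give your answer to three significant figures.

25.0 μg/mL

Step 1: 65 μL + 4100 μL = 4165 μL total → factor 4165/65 = 64.077
Step 2: 1.15 mL brought to 4.6 mL → factor 4.6/1.15 = 4
Step 3: 45 μL brought to 2000 μL → factor 2000/45 = 44.444
Step 4: 6-fold → factor 6
Overall dilution factor = 64.077 × 4 × 44.444 × 6 = 68349
Stock = 0.366 ng/mL × 68349 = 2.502 × 10^4 ng/mL = 25.0 μg/mL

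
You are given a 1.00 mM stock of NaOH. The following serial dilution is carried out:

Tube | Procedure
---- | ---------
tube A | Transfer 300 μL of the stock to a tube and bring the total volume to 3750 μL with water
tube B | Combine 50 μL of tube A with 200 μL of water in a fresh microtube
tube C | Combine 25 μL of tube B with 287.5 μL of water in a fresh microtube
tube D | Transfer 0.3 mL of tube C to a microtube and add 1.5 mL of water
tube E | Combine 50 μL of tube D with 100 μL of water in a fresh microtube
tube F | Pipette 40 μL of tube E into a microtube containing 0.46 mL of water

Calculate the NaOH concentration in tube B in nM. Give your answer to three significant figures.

1.60 × 10^4 nM

Step 1: 300 μL brought to 3750 μL → factor 3750/300 = 12.5
Step 2: 50 μL + 200 μL = 250 μL total → factor 250/50 = 5
Dilution factor through tube B = 12.5 × 5 = 62.5
[tube B] = 1.00 mM / 62.5 = 0.01600 mM = 1.60 × 10^4 nM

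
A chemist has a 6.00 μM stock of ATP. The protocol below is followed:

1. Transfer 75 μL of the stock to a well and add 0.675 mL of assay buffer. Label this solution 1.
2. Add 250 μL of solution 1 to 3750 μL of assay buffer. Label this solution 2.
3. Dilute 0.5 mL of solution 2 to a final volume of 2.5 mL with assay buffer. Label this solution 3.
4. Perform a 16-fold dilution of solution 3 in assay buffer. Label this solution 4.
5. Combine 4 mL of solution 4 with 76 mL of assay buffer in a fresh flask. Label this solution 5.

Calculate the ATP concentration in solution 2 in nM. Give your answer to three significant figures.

37.5 nM

Step 1: 75 μL + 0.675 mL = 750 μL total → factor 750/75 = 10
Step 2: 250 μL + 3750 μL = 4000 μL total → factor 4000/250 = 16
Dilution factor through solution 2 = 10 × 16 = 160
[solution 2] = 6.00 μM / 160 = 0.03750 μM = 37.5 nM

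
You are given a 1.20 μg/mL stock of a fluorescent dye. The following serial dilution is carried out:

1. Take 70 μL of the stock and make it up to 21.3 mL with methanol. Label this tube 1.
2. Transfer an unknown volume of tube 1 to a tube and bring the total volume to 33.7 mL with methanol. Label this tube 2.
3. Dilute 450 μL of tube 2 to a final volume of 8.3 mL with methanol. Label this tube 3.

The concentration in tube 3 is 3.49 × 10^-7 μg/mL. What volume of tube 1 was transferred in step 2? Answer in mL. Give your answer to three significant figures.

0.0550 mL

Step 1: 70 μL brought to 21.3 mL → factor 21300/70 = 304.29
Step 2: v brought to 33.7 mL → factor = 33.7 mL/v
Step 3: 450 μL brought to 8.3 mL → factor 8300/450 = 18.444
Product of known-step factors = 5612.4
Overall factor = 1.20 μg/mL / (3.49 × 10^-7 μg/mL) = 3.4384 × 10^6
Step-2 factor = 3.4384 × 10^6 / 5612.4 = 612.64
v = 33.7 mL / 612.64 = 0.0550 mL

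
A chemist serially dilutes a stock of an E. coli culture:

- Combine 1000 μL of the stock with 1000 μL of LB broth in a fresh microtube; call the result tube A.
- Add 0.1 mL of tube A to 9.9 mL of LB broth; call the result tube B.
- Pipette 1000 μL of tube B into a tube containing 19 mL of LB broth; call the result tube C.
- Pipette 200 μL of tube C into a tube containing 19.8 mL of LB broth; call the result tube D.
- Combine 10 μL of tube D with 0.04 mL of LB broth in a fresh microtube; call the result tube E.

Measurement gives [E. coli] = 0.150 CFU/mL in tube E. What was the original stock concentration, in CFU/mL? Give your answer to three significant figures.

Step 1: 1000 μL + 1000 μL = 2000 μL total → factor 2000/1000 = 2
Step 2: 0.1 mL + 9.9 mL = 10 mL total → factor 10/0.1 = 100
Step 3: 1000 μL + 19 mL = 20000 μL total → factor 20000/1000 = 20
Step 4: 200 μL + 19.8 mL = 20000 μL total → factor 20000/200 = 100
Step 5: 10 μL + 0.04 mL = 50 μL total → factor 50/10 = 5
Overall dilution factor = 2 × 100 × 20 × 100 × 5 = 2 × 10^6
Stock = 0.150 CFU/mL × 2 × 10^6 = 3.00 × 10^5 CFU/mL

3.00 × 10^5 CFU/mL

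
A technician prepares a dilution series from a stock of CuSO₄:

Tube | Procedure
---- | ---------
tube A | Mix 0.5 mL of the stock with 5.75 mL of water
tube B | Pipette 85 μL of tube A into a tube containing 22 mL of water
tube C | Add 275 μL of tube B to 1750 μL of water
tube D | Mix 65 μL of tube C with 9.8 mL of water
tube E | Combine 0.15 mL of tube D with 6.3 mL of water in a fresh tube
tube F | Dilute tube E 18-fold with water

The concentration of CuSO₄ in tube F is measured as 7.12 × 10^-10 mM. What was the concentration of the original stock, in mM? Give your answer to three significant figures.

2.00 mM

Step 1: 0.5 mL + 5.75 mL = 6.25 mL total → factor 6.25/0.5 = 12.5
Step 2: 85 μL + 22 mL = 22085 μL total → factor 22085/85 = 259.82
Step 3: 275 μL + 1750 μL = 2025 μL total → factor 2025/275 = 7.3636
Step 4: 65 μL + 9.8 mL = 9865 μL total → factor 9865/65 = 151.77
Step 5: 0.15 mL + 6.3 mL = 6.45 mL total → factor 6.45/0.15 = 43
Step 6: 18-fold → factor 18
Overall dilution factor = 12.5 × 259.82 × 7.3636 × 151.77 × 43 × 18 = 2.8093 × 10^9
Stock = 7.12 × 10^-10 mM × 2.8093 × 10^9 = 2.00 mM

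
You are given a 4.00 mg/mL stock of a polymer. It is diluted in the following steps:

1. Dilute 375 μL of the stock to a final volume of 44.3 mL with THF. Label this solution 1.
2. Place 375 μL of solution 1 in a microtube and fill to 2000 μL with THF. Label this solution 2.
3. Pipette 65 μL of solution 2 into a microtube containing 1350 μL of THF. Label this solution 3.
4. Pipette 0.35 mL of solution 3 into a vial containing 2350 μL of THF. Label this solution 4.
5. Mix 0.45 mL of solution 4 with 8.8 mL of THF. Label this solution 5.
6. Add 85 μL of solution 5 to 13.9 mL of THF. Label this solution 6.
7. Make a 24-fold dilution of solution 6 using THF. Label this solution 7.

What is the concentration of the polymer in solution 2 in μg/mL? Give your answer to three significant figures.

Step 1: 375 μL brought to 44.3 mL → factor 44300/375 = 118.13
Step 2: 375 μL brought to 2000 μL → factor 2000/375 = 5.3333
Dilution factor through solution 2 = 118.13 × 5.3333 = 630.04
[solution 2] = 4.00 mg/mL / 630.04 = 0.006349 mg/mL = 6.35 μg/mL

6.35 μg/mL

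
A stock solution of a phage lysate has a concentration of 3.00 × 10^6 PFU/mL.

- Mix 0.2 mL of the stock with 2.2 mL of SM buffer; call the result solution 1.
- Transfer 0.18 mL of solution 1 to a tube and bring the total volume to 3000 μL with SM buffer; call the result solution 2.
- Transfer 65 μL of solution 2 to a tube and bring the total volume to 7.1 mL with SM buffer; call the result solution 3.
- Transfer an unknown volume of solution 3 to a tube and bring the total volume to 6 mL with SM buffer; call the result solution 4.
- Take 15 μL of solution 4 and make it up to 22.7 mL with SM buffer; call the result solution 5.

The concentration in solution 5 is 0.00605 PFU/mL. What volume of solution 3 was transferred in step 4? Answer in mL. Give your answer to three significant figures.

0.400 mL

Step 1: 0.2 mL + 2.2 mL = 2.4 mL total → factor 2.4/0.2 = 12
Step 2: 0.18 mL brought to 3000 μL → factor 3/0.18 = 16.667
Step 3: 65 μL brought to 7.1 mL → factor 7100/65 = 109.23
Step 4: v brought to 6 mL → factor = 6 mL/v
Step 5: 15 μL brought to 22.7 mL → factor 22700/15 = 1513.3
Product of known-step factors = 3.3061 × 10^7
Overall factor = 3.00 × 10^6 PFU/mL / (0.00605 PFU/mL) = 4.9587 × 10^8
Step-4 factor = 4.9587 × 10^8 / 3.3061 × 10^7 = 14.999
v = 6 mL / 14.999 = 0.400 mL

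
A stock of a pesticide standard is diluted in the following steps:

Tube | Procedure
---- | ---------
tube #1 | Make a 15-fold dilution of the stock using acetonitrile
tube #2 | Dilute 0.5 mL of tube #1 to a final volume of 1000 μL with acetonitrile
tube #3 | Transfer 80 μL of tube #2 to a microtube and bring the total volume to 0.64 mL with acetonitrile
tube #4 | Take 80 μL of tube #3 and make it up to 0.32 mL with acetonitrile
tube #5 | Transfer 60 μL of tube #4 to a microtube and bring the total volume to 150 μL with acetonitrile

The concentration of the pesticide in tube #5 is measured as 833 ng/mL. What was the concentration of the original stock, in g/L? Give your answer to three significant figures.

2.00 g/L

Step 1: 15-fold → factor 15
Step 2: 0.5 mL brought to 1000 μL → factor 1/0.5 = 2
Step 3: 80 μL brought to 0.64 mL → factor 640/80 = 8
Step 4: 80 μL brought to 0.32 mL → factor 320/80 = 4
Step 5: 60 μL brought to 150 μL → factor 150/60 = 2.5
Overall dilution factor = 15 × 2 × 8 × 4 × 2.5 = 2400
Stock = 833 ng/mL × 2400 = 1.999 × 10^6 ng/mL = 2.00 g/L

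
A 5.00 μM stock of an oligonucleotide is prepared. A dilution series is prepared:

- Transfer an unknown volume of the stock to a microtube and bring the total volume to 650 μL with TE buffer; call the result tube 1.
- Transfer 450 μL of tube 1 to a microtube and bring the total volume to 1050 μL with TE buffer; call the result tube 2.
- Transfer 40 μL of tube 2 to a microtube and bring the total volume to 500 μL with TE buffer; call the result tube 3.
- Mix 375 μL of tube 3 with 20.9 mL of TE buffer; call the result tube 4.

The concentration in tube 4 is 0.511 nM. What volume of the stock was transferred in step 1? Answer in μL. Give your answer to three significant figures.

Step 1: v brought to 650 μL → factor = 650 μL/v
Step 2: 450 μL brought to 1050 μL → factor 1050/450 = 2.3333
Step 3: 40 μL brought to 500 μL → factor 500/40 = 12.5
Step 4: 375 μL + 20.9 mL = 21275 μL total → factor 21275/375 = 56.733
Product of known-step factors = 1654.7
Overall factor = 5.00 μM / (0.511 nM) = 9784.7
Step-1 factor = 9784.7 / 1654.7 = 5.9132
v = 650 μL / 5.9132 = 110 μL

110 μL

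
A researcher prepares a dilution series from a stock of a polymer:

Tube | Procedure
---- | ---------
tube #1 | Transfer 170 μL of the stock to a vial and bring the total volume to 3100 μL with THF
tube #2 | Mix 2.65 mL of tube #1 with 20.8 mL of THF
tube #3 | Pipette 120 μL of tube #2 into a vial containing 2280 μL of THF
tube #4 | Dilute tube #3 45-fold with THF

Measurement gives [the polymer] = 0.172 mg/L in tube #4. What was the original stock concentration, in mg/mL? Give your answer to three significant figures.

Step 1: 170 μL brought to 3100 μL → factor 3100/170 = 18.235
Step 2: 2.65 mL + 20.8 mL = 23.45 mL total → factor 23.45/2.65 = 8.8491
Step 3: 120 μL + 2280 μL = 2400 μL total → factor 2400/120 = 20
Step 4: 45-fold → factor 45
Overall dilution factor = 18.235 × 8.8491 × 20 × 45 = 1.4523 × 10^5
Stock = 0.172 mg/L × 1.4523 × 10^5 = 2.498 × 10^4 mg/L = 25.0 mg/mL

25.0 mg/mL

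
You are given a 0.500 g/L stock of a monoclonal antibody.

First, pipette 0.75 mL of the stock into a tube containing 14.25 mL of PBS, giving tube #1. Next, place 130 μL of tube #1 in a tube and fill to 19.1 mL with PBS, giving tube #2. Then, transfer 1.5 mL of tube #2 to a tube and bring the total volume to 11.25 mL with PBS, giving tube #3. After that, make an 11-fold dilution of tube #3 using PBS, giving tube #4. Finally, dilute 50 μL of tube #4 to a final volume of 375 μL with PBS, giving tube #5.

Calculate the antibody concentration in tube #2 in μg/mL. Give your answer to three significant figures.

Step 1: 0.75 mL + 14.25 mL = 15 mL total → factor 15/0.75 = 20
Step 2: 130 μL brought to 19.1 mL → factor 19100/130 = 146.92
Dilution factor through tube #2 = 20 × 146.92 = 2938.5
[tube #2] = 0.500 g/L / 2938.5 = 0.0001702 g/L = 0.170 μg/mL

0.170 μg/mL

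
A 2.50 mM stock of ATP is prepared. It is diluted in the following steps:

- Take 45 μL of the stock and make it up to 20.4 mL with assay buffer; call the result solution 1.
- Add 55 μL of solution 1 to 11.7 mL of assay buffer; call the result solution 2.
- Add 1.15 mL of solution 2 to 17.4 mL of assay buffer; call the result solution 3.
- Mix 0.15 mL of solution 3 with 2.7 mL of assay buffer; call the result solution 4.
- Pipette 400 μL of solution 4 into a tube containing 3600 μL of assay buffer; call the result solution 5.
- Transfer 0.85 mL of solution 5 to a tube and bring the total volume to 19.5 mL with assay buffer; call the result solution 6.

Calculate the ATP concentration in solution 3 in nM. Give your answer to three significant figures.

Step 1: 45 μL brought to 20.4 mL → factor 20400/45 = 453.33
Step 2: 55 μL + 11.7 mL = 11755 μL total → factor 11755/55 = 213.73
Step 3: 1.15 mL + 17.4 mL = 18.55 mL total → factor 18.55/1.15 = 16.13
Dilution factor through solution 3 = 453.33 × 213.73 × 16.13 = 1.5629 × 10^6
[solution 3] = 2.50 mM / 1.5629 × 10^6 = 1.600 × 10^-6 mM = 1.60 nM

1.60 nM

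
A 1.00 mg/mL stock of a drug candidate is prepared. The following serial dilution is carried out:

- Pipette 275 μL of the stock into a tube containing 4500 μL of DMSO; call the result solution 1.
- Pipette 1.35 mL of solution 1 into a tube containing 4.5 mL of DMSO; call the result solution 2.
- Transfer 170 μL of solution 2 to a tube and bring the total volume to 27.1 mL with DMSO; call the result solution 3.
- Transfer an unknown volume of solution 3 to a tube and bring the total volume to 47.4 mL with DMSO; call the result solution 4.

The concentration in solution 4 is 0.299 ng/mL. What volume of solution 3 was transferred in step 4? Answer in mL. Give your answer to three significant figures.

0.170 mL

Step 1: 275 μL + 4500 μL = 4775 μL total → factor 4775/275 = 17.364
Step 2: 1.35 mL + 4.5 mL = 5.85 mL total → factor 5.85/1.35 = 4.3333
Step 3: 170 μL brought to 27.1 mL → factor 27100/170 = 159.41
Step 4: v brought to 47.4 mL → factor = 47.4 mL/v
Product of known-step factors = 11995
Overall factor = 1.00 mg/mL / (0.299 ng/mL) = 3.3445 × 10^6
Step-4 factor = 3.3445 × 10^6 / 11995 = 278.83
v = 47.4 mL / 278.83 = 0.170 mL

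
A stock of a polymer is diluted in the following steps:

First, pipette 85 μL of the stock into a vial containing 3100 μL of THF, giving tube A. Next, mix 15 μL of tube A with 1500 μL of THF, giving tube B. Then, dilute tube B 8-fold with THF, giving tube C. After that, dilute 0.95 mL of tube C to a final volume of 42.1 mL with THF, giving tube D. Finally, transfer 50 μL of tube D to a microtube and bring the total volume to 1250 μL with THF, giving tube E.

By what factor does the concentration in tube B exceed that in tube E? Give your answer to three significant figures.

8.86 × 10^3

Step 1: 85 μL + 3100 μL = 3185 μL total → factor 3185/85 = 37.471
Step 2: 15 μL + 1500 μL = 1515 μL total → factor 1515/15 = 101
Step 3: 8-fold → factor 8
Step 4: 0.95 mL brought to 42.1 mL → factor 42.1/0.95 = 44.316
Step 5: 50 μL brought to 1250 μL → factor 1250/50 = 25
Dilution factor to tube B = 3784.5; to tube E = 3.3543 × 10^7
[tube B]/[tube E] = (factor to tube E)/(factor to tube B) = 3.3543 × 10^7/3784.5 = 8.86 × 10^3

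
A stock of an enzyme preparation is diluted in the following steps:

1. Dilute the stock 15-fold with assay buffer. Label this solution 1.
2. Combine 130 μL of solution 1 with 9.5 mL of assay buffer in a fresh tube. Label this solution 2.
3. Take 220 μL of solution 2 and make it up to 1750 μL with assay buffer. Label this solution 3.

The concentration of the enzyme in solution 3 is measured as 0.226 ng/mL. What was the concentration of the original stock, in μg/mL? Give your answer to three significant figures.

Step 1: 15-fold → factor 15
Step 2: 130 μL + 9.5 mL = 9630 μL total → factor 9630/130 = 74.077
Step 3: 220 μL brought to 1750 μL → factor 1750/220 = 7.9545
Overall dilution factor = 15 × 74.077 × 7.9545 = 8838.7
Stock = 0.226 ng/mL × 8838.7 = 1998 ng/mL = 2.00 μg/mL

2.00 μg/mL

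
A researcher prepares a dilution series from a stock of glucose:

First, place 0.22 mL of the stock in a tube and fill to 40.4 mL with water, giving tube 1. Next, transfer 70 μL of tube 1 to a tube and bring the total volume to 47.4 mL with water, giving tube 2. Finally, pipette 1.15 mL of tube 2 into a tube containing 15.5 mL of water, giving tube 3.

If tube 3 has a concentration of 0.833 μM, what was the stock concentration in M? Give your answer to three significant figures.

1.50 M

Step 1: 0.22 mL brought to 40.4 mL → factor 40.4/0.22 = 183.64
Step 2: 70 μL brought to 47.4 mL → factor 47400/70 = 677.14
Step 3: 1.15 mL + 15.5 mL = 16.65 mL total → factor 16.65/1.15 = 14.478
Overall dilution factor = 183.64 × 677.14 × 14.478 = 1.8003 × 10^6
Stock = 0.833 μM × 1.8003 × 10^6 = 1.500 × 10^6 μM = 1.50 M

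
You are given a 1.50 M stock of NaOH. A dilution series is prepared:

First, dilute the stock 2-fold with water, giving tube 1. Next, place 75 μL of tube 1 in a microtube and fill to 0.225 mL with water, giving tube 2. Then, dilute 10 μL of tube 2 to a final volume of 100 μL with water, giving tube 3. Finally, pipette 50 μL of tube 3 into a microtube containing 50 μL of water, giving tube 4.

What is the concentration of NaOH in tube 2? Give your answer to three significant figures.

Step 1: 2-fold → factor 2
Step 2: 75 μL brought to 0.225 mL → factor 225/75 = 3
Dilution factor through tube 2 = 2 × 3 = 6
[tube 2] = 1.50 M / 6 = 0.250 M

0.250 M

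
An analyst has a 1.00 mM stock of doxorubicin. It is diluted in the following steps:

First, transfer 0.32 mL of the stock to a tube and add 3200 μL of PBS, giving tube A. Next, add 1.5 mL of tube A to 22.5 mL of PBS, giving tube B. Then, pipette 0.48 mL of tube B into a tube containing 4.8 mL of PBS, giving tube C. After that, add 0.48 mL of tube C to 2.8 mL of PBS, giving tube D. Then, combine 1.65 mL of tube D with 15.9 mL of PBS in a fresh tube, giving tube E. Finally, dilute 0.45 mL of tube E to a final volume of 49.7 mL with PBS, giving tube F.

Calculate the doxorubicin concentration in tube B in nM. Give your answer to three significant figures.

Step 1: 0.32 mL + 3200 μL = 3.52 mL total → factor 3.52/0.32 = 11
Step 2: 1.5 mL + 22.5 mL = 24 mL total → factor 24/1.5 = 16
Dilution factor through tube B = 11 × 16 = 176
[tube B] = 1.00 mM / 176 = 0.005682 mM = 5.68 × 10^3 nM

5.68 × 10^3 nM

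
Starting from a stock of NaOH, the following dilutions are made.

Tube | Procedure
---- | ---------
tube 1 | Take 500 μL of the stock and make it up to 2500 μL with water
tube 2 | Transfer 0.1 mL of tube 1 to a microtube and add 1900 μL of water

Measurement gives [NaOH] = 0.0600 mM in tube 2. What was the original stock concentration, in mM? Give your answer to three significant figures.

6.00 mM

Step 1: 500 μL brought to 2500 μL → factor 2500/500 = 5
Step 2: 0.1 mL + 1900 μL = 2 mL total → factor 2/0.1 = 20
Overall dilution factor = 5 × 20 = 100
Stock = 0.0600 mM × 100 = 6.00 mM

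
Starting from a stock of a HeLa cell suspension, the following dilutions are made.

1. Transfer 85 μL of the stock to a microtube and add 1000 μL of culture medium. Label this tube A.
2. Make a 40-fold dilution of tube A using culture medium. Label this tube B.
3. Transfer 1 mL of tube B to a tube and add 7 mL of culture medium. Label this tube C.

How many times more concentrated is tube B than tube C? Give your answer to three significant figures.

Step 1: 85 μL + 1000 μL = 1085 μL total → factor 1085/85 = 12.765
Step 2: 40-fold → factor 40
Step 3: 1 mL + 7 mL = 8 mL total → factor 8/1 = 8
Dilution factor to tube B = 510.59; to tube C = 4084.7
[tube B]/[tube C] = (factor to tube C)/(factor to tube B) = 4084.7/510.59 = 8.00

8.00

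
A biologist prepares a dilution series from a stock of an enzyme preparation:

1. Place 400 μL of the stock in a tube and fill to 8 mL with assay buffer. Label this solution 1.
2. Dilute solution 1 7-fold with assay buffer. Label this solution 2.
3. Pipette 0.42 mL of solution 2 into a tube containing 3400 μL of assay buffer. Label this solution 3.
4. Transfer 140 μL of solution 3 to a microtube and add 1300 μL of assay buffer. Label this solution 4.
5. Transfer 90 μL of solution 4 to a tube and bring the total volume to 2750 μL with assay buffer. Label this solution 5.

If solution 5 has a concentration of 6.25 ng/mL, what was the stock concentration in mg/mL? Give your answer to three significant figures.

Step 1: 400 μL brought to 8 mL → factor 8000/400 = 20
Step 2: 7-fold → factor 7
Step 3: 0.42 mL + 3400 μL = 3.82 mL total → factor 3.82/0.42 = 9.0952
Step 4: 140 μL + 1300 μL = 1440 μL total → factor 1440/140 = 10.286
Step 5: 90 μL brought to 2750 μL → factor 2750/90 = 30.556
Overall dilution factor = 20 × 7 × 9.0952 × 10.286 × 30.556 = 4.0019 × 10^5
Stock = 6.25 ng/mL × 4.0019 × 10^5 = 2.501 × 10^6 ng/mL = 2.50 mg/mL

2.50 mg/mL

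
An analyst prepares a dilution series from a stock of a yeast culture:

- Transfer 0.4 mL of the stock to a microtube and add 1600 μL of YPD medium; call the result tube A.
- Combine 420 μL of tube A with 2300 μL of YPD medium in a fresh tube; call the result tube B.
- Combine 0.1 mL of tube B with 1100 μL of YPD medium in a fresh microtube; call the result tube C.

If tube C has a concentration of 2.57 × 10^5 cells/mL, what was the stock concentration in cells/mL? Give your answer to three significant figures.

Step 1: 0.4 mL + 1600 μL = 2 mL total → factor 2/0.4 = 5
Step 2: 420 μL + 2300 μL = 2720 μL total → factor 2720/420 = 6.4762
Step 3: 0.1 mL + 1100 μL = 1.2 mL total → factor 1.2/0.1 = 12
Overall dilution factor = 5 × 6.4762 × 12 = 388.57
Stock = 2.57 × 10^5 cells/mL × 388.57 = 9.99 × 10^7 cells/mL

9.99 × 10^7 cells/mL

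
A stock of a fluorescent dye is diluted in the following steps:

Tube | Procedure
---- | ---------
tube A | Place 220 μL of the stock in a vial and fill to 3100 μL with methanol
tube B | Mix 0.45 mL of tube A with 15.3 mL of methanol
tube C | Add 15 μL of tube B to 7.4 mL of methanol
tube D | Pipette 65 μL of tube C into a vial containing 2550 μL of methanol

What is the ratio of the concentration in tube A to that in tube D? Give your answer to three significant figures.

6.96 × 10^5

Step 1: 220 μL brought to 3100 μL → factor 3100/220 = 14.091
Step 2: 0.45 mL + 15.3 mL = 15.75 mL total → factor 15.75/0.45 = 35
Step 3: 15 μL + 7.4 mL = 7415 μL total → factor 7415/15 = 494.33
Step 4: 65 μL + 2550 μL = 2615 μL total → factor 2615/65 = 40.231
Dilution factor to tube A = 14.091; to tube D = 9.8081 × 10^6
[tube A]/[tube D] = (factor to tube D)/(factor to tube A) = 9.8081 × 10^6/14.091 = 6.96 × 10^5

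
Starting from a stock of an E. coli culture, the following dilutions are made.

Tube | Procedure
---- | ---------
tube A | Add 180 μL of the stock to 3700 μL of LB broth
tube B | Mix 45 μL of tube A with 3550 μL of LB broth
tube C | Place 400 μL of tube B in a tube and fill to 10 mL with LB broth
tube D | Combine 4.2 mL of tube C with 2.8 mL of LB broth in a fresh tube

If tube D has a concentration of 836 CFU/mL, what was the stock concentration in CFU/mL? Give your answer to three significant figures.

Step 1: 180 μL + 3700 μL = 3880 μL total → factor 3880/180 = 21.556
Step 2: 45 μL + 3550 μL = 3595 μL total → factor 3595/45 = 79.889
Step 3: 400 μL brought to 10 mL → factor 10000/400 = 25
Step 4: 4.2 mL + 2.8 mL = 7 mL total → factor 7/4.2 = 1.6667
Overall dilution factor = 21.556 × 79.889 × 25 × 1.6667 = 71752
Stock = 836 CFU/mL × 71752 = 6.00 × 10^7 CFU/mL

6.00 × 10^7 CFU/mL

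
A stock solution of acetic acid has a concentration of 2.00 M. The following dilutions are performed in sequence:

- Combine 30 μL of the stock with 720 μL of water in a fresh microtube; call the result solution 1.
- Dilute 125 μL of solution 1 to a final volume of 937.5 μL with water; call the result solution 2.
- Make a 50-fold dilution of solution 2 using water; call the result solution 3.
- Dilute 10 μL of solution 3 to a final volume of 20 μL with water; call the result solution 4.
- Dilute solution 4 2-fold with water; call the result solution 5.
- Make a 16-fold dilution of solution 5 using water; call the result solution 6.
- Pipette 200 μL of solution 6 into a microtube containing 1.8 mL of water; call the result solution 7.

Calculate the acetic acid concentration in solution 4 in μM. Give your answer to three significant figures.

107 μM

Step 1: 30 μL + 720 μL = 750 μL total → factor 750/30 = 25
Step 2: 125 μL brought to 937.5 μL → factor 937.5/125 = 7.5
Step 3: 50-fold → factor 50
Step 4: 10 μL brought to 20 μL → factor 20/10 = 2
Dilution factor through solution 4 = 25 × 7.5 × 50 × 2 = 18750
[solution 4] = 2.00 M / 18750 = 0.0001067 M = 107 μM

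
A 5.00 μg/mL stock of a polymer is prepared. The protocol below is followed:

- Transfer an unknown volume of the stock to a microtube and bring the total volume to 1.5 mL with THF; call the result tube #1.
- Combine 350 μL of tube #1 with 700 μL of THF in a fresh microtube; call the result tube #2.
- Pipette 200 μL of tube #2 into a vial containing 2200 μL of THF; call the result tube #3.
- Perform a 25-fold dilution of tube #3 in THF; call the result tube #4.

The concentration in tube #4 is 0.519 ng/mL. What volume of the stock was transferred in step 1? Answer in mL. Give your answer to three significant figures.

Step 1: v brought to 1.5 mL → factor = 1.5 mL/v
Step 2: 350 μL + 700 μL = 1050 μL total → factor 1050/350 = 3
Step 3: 200 μL + 2200 μL = 2400 μL total → factor 2400/200 = 12
Step 4: 25-fold → factor 25
Product of known-step factors = 900
Overall factor = 5.00 μg/mL / (0.519 ng/mL) = 9633.9
Step-1 factor = 9633.9 / 900 = 10.704
v = 1.5 mL / 10.704 = 0.140 mL

0.140 mL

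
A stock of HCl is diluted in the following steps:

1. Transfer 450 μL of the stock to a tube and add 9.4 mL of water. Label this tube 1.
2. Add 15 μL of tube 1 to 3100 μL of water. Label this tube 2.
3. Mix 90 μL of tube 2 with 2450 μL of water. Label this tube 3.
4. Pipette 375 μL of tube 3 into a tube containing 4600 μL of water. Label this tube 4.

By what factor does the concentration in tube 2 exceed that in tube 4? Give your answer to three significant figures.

374

Step 1: 450 μL + 9.4 mL = 9850 μL total → factor 9850/450 = 21.889
Step 2: 15 μL + 3100 μL = 3115 μL total → factor 3115/15 = 207.67
Step 3: 90 μL + 2450 μL = 2540 μL total → factor 2540/90 = 28.222
Step 4: 375 μL + 4600 μL = 4975 μL total → factor 4975/375 = 13.267
Dilution factor to tube 2 = 4545.6; to tube 4 = 1.7019 × 10^6
[tube 2]/[tube 4] = (factor to tube 4)/(factor to tube 2) = 1.7019 × 10^6/4545.6 = 374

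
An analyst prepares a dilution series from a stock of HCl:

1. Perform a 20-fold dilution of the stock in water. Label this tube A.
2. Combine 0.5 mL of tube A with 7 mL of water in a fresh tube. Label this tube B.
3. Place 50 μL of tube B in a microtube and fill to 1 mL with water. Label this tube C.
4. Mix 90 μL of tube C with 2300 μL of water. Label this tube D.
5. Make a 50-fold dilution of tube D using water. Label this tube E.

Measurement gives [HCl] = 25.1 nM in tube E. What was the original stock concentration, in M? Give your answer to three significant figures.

Step 1: 20-fold → factor 20
Step 2: 0.5 mL + 7 mL = 7.5 mL total → factor 7.5/0.5 = 15
Step 3: 50 μL brought to 1 mL → factor 1000/50 = 20
Step 4: 90 μL + 2300 μL = 2390 μL total → factor 2390/90 = 26.556
Step 5: 50-fold → factor 50
Overall dilution factor = 20 × 15 × 20 × 26.556 × 50 = 7.9667 × 10^6
Stock = 25.1 nM × 7.9667 × 10^6 = 2.000 × 10^8 nM = 0.200 M

0.200 M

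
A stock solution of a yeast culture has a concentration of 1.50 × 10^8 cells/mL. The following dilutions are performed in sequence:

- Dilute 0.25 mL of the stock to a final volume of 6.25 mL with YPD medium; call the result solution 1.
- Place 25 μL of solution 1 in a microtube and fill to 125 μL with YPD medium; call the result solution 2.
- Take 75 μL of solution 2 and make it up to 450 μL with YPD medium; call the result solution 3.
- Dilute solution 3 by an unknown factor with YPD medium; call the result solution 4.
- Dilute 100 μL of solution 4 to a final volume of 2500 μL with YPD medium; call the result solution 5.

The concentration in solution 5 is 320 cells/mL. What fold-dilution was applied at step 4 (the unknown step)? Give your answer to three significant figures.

Step 1: 0.25 mL brought to 6.25 mL → factor 6.25/0.25 = 25
Step 2: 25 μL brought to 125 μL → factor 125/25 = 5
Step 3: 75 μL brought to 450 μL → factor 450/75 = 6
Step 4: unknown factor x
Step 5: 100 μL brought to 2500 μL → factor 2500/100 = 25
Product of known-step factors = 18750
Overall factor = 1.50 × 10^8 cells/mL / (320 cells/mL) = 4.6875 × 10^5
x = 4.6875 × 10^5 / 18750 = 25.0

25.0-fold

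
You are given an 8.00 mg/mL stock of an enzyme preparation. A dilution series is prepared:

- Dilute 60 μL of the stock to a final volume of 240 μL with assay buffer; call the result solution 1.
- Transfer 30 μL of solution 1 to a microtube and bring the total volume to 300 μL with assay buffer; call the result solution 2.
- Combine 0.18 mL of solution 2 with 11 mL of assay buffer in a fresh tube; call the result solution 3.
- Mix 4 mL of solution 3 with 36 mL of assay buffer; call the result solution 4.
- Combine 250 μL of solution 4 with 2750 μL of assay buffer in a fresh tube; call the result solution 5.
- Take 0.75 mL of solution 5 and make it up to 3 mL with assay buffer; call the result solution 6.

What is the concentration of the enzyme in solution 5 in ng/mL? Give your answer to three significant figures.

Step 1: 60 μL brought to 240 μL → factor 240/60 = 4
Step 2: 30 μL brought to 300 μL → factor 300/30 = 10
Step 3: 0.18 mL + 11 mL = 11.18 mL total → factor 11.18/0.18 = 62.111
Step 4: 4 mL + 36 mL = 40 mL total → factor 40/4 = 10
Step 5: 250 μL + 2750 μL = 3000 μL total → factor 3000/250 = 12
Dilution factor through solution 5 = 4 × 10 × 62.111 × 10 × 12 = 2.9813 × 10^5
[solution 5] = 8.00 mg/mL / 2.9813 × 10^5 = 2.683 × 10^-5 mg/mL = 26.8 ng/mL

26.8 ng/mL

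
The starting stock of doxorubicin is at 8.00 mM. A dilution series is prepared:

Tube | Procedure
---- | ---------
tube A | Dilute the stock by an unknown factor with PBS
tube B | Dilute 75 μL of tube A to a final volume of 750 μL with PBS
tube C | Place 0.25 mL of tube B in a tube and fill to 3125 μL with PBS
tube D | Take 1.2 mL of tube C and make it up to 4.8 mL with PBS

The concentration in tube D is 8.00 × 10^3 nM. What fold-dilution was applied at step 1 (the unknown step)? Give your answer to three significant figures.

Step 1: unknown factor x
Step 2: 75 μL brought to 750 μL → factor 750/75 = 10
Step 3: 0.25 mL brought to 3125 μL → factor 3.125/0.25 = 12.5
Step 4: 1.2 mL brought to 4.8 mL → factor 4.8/1.2 = 4
Product of known-step factors = 500
Overall factor = 8.00 mM / (8.00 × 10^3 nM) = 1000
x = 1000 / 500 = 2.00

2.00-fold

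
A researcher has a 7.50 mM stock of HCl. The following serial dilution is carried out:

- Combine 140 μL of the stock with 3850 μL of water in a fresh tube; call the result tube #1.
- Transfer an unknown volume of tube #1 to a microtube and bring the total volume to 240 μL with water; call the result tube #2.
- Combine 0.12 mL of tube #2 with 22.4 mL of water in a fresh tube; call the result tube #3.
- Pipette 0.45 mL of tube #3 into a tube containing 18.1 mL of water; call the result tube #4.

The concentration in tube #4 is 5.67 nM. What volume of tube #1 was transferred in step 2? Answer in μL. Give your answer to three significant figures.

40.0 μL

Step 1: 140 μL + 3850 μL = 3990 μL total → factor 3990/140 = 28.5
Step 2: v brought to 240 μL → factor = 240 μL/v
Step 3: 0.12 mL + 22.4 mL = 22.52 mL total → factor 22.52/0.12 = 187.67
Step 4: 0.45 mL + 18.1 mL = 18.55 mL total → factor 18.55/0.45 = 41.222
Product of known-step factors = 2.2048 × 10^5
Overall factor = 7.50 mM / (5.67 nM) = 1.3228 × 10^6
Step-2 factor = 1.3228 × 10^6 / 2.2048 × 10^5 = 5.9995
v = 240 μL / 5.9995 = 40.0 μL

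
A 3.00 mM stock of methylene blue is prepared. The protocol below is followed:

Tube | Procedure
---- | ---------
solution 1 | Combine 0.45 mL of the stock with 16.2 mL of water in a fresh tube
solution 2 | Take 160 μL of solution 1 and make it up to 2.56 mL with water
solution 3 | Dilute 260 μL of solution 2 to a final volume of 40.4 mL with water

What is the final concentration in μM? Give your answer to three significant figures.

Step 1: 0.45 mL + 16.2 mL = 16.65 mL total → factor 16.65/0.45 = 37
Step 2: 160 μL brought to 2.56 mL → factor 2560/160 = 16
Step 3: 260 μL brought to 40.4 mL → factor 40400/260 = 155.38
Overall dilution factor = 37 × 16 × 155.38 = 91988
Final = 3.00 mM / 91988 = 3.261 × 10^-5 mM = 0.0326 μM

0.0326 μM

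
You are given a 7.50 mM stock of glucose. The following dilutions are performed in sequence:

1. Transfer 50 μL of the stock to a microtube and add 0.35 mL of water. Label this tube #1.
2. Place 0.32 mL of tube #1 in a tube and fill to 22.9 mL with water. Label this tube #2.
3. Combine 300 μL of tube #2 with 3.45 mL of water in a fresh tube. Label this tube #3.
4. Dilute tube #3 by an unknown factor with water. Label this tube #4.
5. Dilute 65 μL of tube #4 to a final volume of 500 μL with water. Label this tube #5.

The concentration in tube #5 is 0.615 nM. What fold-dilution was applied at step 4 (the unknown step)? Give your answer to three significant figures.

Step 1: 50 μL + 0.35 mL = 400 μL total → factor 400/50 = 8
Step 2: 0.32 mL brought to 22.9 mL → factor 22.9/0.32 = 71.562
Step 3: 300 μL + 3.45 mL = 3750 μL total → factor 3750/300 = 12.5
Step 4: unknown factor x
Step 5: 65 μL brought to 500 μL → factor 500/65 = 7.6923
Product of known-step factors = 55048
Overall factor = 7.50 mM / (0.615 nM) = 1.2195 × 10^7
x = 1.2195 × 10^7 / 55048 = 222

222-fold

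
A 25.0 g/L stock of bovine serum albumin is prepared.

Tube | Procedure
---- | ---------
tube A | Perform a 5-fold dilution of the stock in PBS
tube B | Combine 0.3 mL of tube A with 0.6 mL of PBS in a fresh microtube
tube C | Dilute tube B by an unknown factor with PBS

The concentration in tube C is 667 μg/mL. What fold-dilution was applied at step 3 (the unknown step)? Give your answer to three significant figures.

Step 1: 5-fold → factor 5
Step 2: 0.3 mL + 0.6 mL = 0.9 mL total → factor 0.9/0.3 = 3
Step 3: unknown factor x
Product of known-step factors = 15
Overall factor = 25.0 g/L / (667 μg/mL) = 37.481
x = 37.481 / 15 = 2.50

2.50-fold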